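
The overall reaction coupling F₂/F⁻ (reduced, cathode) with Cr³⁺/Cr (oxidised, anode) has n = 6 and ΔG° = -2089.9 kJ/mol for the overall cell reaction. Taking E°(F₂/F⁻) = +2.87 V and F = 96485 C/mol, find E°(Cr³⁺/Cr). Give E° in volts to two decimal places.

E°cell = −ΔG°/(nF) = −(-2089.9×10³)/((6)(96485)) = +3.610 V.
Since F₂/F⁻ is the cathode and Cr³⁺/Cr the anode, E°cell = E°(F₂/F⁻) − E°(Cr³⁺/Cr).
So E°(Cr³⁺/Cr) = E°(F₂/F⁻) − E°cell = (+2.87) − (+3.610) = -0.74 V.

-0.74 V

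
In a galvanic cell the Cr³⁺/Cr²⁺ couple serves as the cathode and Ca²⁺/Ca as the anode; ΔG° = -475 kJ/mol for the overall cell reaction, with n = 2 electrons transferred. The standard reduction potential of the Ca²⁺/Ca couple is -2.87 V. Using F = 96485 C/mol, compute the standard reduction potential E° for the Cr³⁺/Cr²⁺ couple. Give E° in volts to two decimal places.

-0.41 V

E°cell = −ΔG°/(nF) = −(-475×10³)/((2)(96485)) = +2.462 V.
Since Cr³⁺/Cr²⁺ is the cathode and Ca²⁺/Ca the anode, E°cell = E°(Cr³⁺/Cr²⁺) − E°(Ca²⁺/Ca).
So E°(Cr³⁺/Cr²⁺) = E°cell + E°(Ca²⁺/Ca) = +2.462 + (-2.87) = -0.41 V.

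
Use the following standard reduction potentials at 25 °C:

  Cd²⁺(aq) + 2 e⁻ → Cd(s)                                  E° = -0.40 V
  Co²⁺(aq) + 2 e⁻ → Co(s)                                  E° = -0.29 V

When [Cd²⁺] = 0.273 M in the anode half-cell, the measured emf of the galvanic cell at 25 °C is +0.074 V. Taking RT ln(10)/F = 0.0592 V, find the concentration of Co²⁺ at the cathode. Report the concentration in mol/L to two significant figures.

0.017 M

Co²⁺/Co is the cathode, Cd²⁺/Cd the anode: E°cell = +0.11 V, n = 2.
Overall reaction: Co²⁺(aq) + Cd(s) → Co(s) + Cd²⁺(aq); Q = [Cd²⁺]^1/[Co²⁺]^1.
From E = E° − (0.0592/n) log Q: log Q = (E° − E)·n/0.0592 = (+0.11 − (+0.074))·2/0.0592 = 1.2162.
So 1·log[Co²⁺] = 1·log(0.273) − log Q = -0.5638 − (1.2162) = -1.7800; [Co²⁺] = 10^(-1.7800) ≈ 0.017 M.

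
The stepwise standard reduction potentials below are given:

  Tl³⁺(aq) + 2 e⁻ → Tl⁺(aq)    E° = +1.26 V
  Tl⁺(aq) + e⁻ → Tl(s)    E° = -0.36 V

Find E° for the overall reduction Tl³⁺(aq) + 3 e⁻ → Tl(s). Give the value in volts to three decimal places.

+0.720 V

Adding the free-energy changes (−nFE°) of the two steps gives −n₃FE°₃ = −n₁FE°₁ − n₂FE°₂.
E°₃ = (2×+1.26 + 1×-0.36) / 3 = (+2.160) / 3 = +0.720 V.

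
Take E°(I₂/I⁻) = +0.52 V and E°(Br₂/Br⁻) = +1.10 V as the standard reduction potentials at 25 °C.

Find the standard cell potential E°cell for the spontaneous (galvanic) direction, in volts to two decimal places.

+0.58 V

The Br₂/Br⁻ couple has the higher reduction potential, so it is the cathode; I₂/I⁻ is oxidised at the anode.
E°cell = E°(cathode) − E°(anode) = (+1.10) − (+0.52) = +0.58 V.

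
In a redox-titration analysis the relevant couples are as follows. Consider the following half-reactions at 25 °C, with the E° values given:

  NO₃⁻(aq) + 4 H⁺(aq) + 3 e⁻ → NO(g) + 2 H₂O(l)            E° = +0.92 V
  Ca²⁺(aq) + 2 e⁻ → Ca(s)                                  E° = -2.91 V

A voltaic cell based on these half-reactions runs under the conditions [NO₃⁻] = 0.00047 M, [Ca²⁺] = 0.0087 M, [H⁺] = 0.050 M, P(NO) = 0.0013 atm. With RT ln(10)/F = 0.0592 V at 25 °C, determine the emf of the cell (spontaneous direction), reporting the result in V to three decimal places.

NO₃⁻/NO is the cathode (higher E°), Ca²⁺/Ca the anode: E°cell = +0.92 − (-2.91) = +3.83 V, n = 6.
Overall: 2 NO₃⁻(aq) + 8 H⁺(aq) + 3 Ca(s) → 2 NO(g) + 4 H₂O(l) + 3 Ca²⁺(aq)
Q = P(NO)^2·[Ca²⁺]^3 / ([NO₃⁻]^2·[H⁺]^8); log Q = 5.110.
E = E° − (0.0592/n) log Q = +3.83 − (0.0592/6)(5.110) = +3.780 V.

+3.780 V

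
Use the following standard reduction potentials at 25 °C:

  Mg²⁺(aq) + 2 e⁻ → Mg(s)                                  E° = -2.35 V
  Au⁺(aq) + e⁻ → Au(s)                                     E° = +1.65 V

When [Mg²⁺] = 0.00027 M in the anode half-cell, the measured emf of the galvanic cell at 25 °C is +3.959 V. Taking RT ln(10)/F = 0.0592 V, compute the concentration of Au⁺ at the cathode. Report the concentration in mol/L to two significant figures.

0.0033 M

Au⁺/Au is the cathode, Mg²⁺/Mg the anode: E°cell = +4.00 V, n = 2.
Overall reaction: 2 Au⁺(aq) + Mg(s) → 2 Au(s) + Mg²⁺(aq); Q = [Mg²⁺]^1/[Au⁺]^2.
From E = E° − (0.0592/n) log Q: log Q = (E° − E)·n/0.0592 = (+4.00 − (+3.959))·2/0.0592 = 1.3851.
So 2·log[Au⁺] = 1·log(0.00027) − log Q = -3.5686 − (1.3851) = -4.9537; log[Au⁺] = -4.9537 / 2 = -2.4769; [Au⁺] = 10^(-2.4769) ≈ 0.0033 M.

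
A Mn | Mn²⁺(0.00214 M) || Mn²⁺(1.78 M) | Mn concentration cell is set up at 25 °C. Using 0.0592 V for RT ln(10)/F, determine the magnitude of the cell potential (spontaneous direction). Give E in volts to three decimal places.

For a concentration cell E°cell = 0. The 1.78 M side is the cathode (reduction is favoured where [Mn²⁺] is higher).
With n = 2, E = −(0.0592/2) log([Mn²⁺]ₐₙ/[Mn²⁺]꜀ₐₜ) = −(0.0592/2) log(0.00214/1.78) = −(0.0592/2)(-2.920) = +0.086 V.

+0.086 V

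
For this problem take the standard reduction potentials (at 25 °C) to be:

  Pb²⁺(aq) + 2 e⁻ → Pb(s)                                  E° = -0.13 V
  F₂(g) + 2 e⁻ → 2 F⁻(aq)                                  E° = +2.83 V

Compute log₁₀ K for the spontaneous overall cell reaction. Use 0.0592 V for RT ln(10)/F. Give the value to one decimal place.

Cathode: F₂/F⁻; anode: Pb²⁺/Pb. E°cell = +2.96 V, n = 2.
log K = nE°cell / 0.0592 = (2)(+2.96) / 0.0592 = 100.0.

100.0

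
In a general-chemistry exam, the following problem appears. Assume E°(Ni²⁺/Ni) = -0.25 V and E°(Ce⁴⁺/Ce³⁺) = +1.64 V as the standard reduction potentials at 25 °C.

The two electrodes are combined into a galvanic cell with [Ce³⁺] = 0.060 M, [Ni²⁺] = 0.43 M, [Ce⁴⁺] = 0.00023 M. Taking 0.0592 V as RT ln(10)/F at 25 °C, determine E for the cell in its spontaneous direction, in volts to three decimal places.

+1.758 V

Ce⁴⁺/Ce³⁺ is the cathode (higher E°), Ni²⁺/Ni the anode: E°cell = +1.64 − (-0.25) = +1.89 V, n = 2.
Overall: 2 Ce⁴⁺(aq) + Ni(s) → 2 Ce³⁺(aq) + Ni²⁺(aq)
Q = [Ce³⁺]^2·[Ni²⁺] / ([Ce⁴⁺]^2); log Q = 4.466.
E = E° − (0.0592/n) log Q = +1.89 − (0.0592/2)(4.466) = +1.758 V.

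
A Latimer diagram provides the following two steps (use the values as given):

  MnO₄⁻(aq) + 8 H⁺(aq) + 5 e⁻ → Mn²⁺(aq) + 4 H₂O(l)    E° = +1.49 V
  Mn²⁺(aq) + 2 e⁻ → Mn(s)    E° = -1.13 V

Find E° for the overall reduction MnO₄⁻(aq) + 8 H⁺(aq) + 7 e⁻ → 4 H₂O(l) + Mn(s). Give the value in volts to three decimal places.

Standard free energies of sequential steps add: ΔG°₃ = ΔG°₁ + ΔG°₂, so n₃E°₃ = n₁E°₁ + n₂E°₂.
E°₃ = (5×+1.49 + 2×-1.13) / 7 = (+5.190) / 7 = +0.741 V.
E° values themselves are not directly additive — weighting by electron count is essential.

+0.741 V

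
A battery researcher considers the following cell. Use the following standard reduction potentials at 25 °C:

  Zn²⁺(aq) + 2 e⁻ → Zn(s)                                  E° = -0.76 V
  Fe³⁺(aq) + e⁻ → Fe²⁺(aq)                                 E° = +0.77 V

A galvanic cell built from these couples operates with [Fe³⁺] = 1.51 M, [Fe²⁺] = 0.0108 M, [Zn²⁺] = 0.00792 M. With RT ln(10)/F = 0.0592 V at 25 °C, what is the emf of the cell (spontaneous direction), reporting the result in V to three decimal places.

Fe³⁺/Fe²⁺ is the cathode (higher E°), Zn²⁺/Zn the anode: E°cell = +0.77 − (-0.76) = +1.53 V, n = 2.
Overall: 2 Fe³⁺(aq) + Zn(s) → 2 Fe²⁺(aq) + Zn²⁺(aq)
Q = [Fe²⁺]^2·[Zn²⁺] / ([Fe³⁺]^2); log Q = -6.392.
E = E° − (0.0592/n) log Q = +1.53 − (0.0592/2)(-6.392) = +1.719 V.

+1.719 V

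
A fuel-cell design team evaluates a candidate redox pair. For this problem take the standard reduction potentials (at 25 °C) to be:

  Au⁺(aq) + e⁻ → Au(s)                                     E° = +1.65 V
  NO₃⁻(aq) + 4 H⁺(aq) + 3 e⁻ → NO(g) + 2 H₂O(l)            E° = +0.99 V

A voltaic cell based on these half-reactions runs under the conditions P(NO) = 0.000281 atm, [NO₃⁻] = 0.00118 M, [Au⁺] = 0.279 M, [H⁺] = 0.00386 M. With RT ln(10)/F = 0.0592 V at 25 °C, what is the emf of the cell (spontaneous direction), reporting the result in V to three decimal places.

Au⁺/Au is the cathode (higher E°), NO₃⁻/NO the anode: E°cell = +1.65 − (+0.99) = +0.66 V, n = 3.
Overall: 3 Au⁺(aq) + NO(g) + 2 H₂O(l) → 3 Au(s) + NO₃⁻(aq) + 4 H⁺(aq)
Q = [NO₃⁻]·[H⁺]^4 / ([Au⁺]^3·P(NO)); log Q = -7.367.
E = E° − (0.0592/n) log Q = +0.66 − (0.0592/3)(-7.367) = +0.805 V.

+0.805 V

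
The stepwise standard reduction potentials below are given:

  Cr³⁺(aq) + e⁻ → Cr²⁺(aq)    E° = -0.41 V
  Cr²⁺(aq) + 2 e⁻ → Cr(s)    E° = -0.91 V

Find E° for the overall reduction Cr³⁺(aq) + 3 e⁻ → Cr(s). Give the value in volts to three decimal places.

-0.743 V

Standard free energies of sequential steps add: ΔG°₃ = ΔG°₁ + ΔG°₂, so n₃E°₃ = n₁E°₁ + n₂E°₂.
E°₃ = (1×-0.41 + 2×-0.91) / 3 = (-2.230) / 3 = -0.743 V.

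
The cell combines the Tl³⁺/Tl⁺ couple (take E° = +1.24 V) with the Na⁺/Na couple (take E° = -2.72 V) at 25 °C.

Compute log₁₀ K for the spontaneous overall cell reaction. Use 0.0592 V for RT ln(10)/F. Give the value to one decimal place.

Cathode: Tl³⁺/Tl⁺; anode: Na⁺/Na. E°cell = +3.96 V, n = 2.
log K = nE°cell / 0.0592 = (2)(+3.96) / 0.0592 = 133.8.

133.8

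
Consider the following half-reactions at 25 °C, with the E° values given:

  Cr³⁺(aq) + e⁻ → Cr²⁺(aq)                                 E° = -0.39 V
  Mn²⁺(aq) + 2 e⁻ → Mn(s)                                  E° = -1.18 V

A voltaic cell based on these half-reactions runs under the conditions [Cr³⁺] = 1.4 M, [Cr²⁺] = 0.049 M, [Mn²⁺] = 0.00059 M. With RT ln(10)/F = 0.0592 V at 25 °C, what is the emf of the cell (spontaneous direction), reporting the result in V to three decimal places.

Cr³⁺/Cr²⁺ is the cathode (higher E°), Mn²⁺/Mn the anode: E°cell = -0.39 − (-1.18) = +0.79 V, n = 2.
Overall: 2 Cr³⁺(aq) + Mn(s) → 2 Cr²⁺(aq) + Mn²⁺(aq)
Q = [Cr²⁺]^2·[Mn²⁺] / ([Cr³⁺]^2); log Q = -6.141.
E = E° − (0.0592/n) log Q = +0.79 − (0.0592/2)(-6.141) = +0.972 V.

+0.972 V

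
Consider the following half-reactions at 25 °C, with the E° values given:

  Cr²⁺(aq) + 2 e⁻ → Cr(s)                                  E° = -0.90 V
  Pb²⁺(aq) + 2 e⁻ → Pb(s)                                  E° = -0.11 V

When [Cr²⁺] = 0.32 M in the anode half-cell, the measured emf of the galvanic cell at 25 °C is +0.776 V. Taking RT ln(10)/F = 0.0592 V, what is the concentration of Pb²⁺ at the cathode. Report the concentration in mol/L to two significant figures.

0.11 M

Pb²⁺/Pb is the cathode, Cr²⁺/Cr the anode: E°cell = +0.79 V, n = 2.
Overall reaction: Pb²⁺(aq) + Cr(s) → Pb(s) + Cr²⁺(aq); Q = [Cr²⁺]^1/[Pb²⁺]^1.
From E = E° − (0.0592/n) log Q: log Q = (E° − E)·n/0.0592 = (+0.79 − (+0.776))·2/0.0592 = 0.4730.
So 1·log[Pb²⁺] = 1·log(0.32) − log Q = -0.4949 − (0.4730) = -0.9679; [Pb²⁺] = 10^(-0.9679) ≈ 0.11 M.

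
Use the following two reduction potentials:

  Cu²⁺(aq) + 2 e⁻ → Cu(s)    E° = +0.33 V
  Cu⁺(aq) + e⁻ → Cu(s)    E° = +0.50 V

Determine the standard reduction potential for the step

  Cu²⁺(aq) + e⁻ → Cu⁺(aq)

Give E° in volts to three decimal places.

+0.160 V

Sequential free energies add, so n₃E°₃ = n₁E°₁ + n₂E°₂.
With n₃ = 2, and the known step contributing 1×(+0.50) V, the unknown satisfies 1·E° = 2×(+0.33) − 1×(+0.50) = +0.160.
E° = +0.160 / 1 = +0.160 V.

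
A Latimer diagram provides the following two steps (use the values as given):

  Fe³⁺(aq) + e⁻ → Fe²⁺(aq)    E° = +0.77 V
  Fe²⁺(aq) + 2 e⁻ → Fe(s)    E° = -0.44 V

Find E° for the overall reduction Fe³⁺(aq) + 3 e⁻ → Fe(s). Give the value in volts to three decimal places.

Adding the free-energy changes (−nFE°) of the two steps gives −n₃FE°₃ = −n₁FE°₁ − n₂FE°₂.
E°₃ = (1×+0.77 + 2×-0.44) / 3 = (-0.110) / 3 = -0.037 V.

-0.037 V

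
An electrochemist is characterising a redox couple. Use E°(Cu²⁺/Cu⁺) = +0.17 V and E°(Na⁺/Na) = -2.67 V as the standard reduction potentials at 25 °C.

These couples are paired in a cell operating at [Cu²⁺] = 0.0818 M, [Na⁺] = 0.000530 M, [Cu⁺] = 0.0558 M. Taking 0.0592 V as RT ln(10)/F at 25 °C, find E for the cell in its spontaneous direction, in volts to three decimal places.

+3.044 V

Cu²⁺/Cu⁺ is the cathode (higher E°), Na⁺/Na the anode: E°cell = +0.17 − (-2.67) = +2.84 V, n = 1.
Overall: Cu²⁺(aq) + Na(s) → Cu⁺(aq) + Na⁺(aq)
Q = [Cu⁺]·[Na⁺] / ([Cu²⁺]); log Q = -3.442.
E = E° − (0.0592/n) log Q = +2.84 − (0.0592/1)(-3.442) = +3.044 V.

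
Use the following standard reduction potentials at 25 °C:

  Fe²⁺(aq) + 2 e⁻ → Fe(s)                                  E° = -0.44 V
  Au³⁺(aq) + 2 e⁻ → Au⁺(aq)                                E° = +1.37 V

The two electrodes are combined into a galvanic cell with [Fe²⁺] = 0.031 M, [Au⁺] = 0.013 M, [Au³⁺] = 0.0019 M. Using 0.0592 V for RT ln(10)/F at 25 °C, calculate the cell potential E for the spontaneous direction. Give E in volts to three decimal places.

+1.830 V

Au³⁺/Au⁺ is the cathode (higher E°), Fe²⁺/Fe the anode: E°cell = +1.37 − (-0.44) = +1.81 V, n = 2.
Overall: Au³⁺(aq) + Fe(s) → Au⁺(aq) + Fe²⁺(aq)
Q = [Au⁺]·[Fe²⁺] / ([Au³⁺]); log Q = -0.673.
E = E° − (0.0592/n) log Q = +1.81 − (0.0592/2)(-0.673) = +1.830 V.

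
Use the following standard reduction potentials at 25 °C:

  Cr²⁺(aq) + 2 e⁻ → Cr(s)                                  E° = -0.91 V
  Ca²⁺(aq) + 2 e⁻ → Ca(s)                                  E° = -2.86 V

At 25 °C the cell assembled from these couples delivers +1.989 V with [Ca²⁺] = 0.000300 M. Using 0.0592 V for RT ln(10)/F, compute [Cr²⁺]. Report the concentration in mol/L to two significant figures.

Cr²⁺/Cr is the cathode, Ca²⁺/Ca the anode: E°cell = +1.95 V, n = 2.
Overall reaction: Cr²⁺(aq) + Ca(s) → Cr(s) + Ca²⁺(aq); Q = [Ca²⁺]^1/[Cr²⁺]^1.
From E = E° − (0.0592/n) log Q: log Q = (E° − E)·n/0.0592 = (+1.95 − (+1.989))·2/0.0592 = -1.3176.
So 1·log[Cr²⁺] = 1·log(0.0003) − log Q = -3.5229 − (-1.3176) = -2.2053; [Cr²⁺] = 10^(-2.2053) ≈ 0.0062 M.

0.0062 M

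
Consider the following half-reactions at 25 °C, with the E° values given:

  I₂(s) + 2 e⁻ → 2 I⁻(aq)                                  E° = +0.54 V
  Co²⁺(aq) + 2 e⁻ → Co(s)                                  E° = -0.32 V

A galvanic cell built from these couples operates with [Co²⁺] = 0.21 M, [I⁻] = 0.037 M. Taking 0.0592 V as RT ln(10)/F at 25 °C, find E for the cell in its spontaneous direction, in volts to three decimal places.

+0.965 V

I₂/I⁻ is the cathode (higher E°), Co²⁺/Co the anode: E°cell = +0.54 − (-0.32) = +0.86 V, n = 2.
Overall: I₂(s) + Co(s) → 2 I⁻(aq) + Co²⁺(aq)
Q = [I⁻]^2·[Co²⁺]; log Q = -3.541.
E = E° − (0.0592/n) log Q = +0.86 − (0.0592/2)(-3.541) = +0.965 V.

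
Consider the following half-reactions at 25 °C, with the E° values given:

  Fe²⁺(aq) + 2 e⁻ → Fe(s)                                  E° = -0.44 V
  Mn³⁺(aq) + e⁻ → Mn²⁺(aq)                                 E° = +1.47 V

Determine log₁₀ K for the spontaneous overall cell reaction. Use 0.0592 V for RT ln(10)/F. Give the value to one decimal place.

Cathode: Mn³⁺/Mn²⁺; anode: Fe²⁺/Fe. E°cell = +1.91 V, n = 2.
log K = nE°cell / 0.0592 = (2)(+1.91) / 0.0592 = 64.5.

64.5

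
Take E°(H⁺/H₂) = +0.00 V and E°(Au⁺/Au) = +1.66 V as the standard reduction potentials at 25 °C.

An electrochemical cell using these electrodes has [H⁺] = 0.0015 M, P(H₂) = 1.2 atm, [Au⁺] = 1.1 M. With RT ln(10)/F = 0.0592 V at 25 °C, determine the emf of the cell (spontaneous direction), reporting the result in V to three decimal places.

Au⁺/Au is the cathode (higher E°), H⁺/H₂ the anode: E°cell = +1.66 − (+0.00) = +1.66 V, n = 2.
Overall: 2 Au⁺(aq) + H₂(g) → 2 Au(s) + 2 H⁺(aq)
Q = [H⁺]^2 / ([Au⁺]^2·P(H₂)); log Q = -5.810.
E = E° − (0.0592/n) log Q = +1.66 − (0.0592/2)(-5.810) = +1.832 V.

+1.832 V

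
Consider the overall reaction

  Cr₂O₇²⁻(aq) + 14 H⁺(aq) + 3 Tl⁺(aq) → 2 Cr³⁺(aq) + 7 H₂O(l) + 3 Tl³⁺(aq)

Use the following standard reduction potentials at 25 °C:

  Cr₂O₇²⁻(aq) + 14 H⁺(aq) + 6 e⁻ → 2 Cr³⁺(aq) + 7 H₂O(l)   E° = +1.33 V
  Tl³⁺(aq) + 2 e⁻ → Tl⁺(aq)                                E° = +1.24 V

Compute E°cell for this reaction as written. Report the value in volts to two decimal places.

The Cr₂O₇²⁻/Cr³⁺ couple has the higher reduction potential, so it is the cathode; Tl³⁺/Tl⁺ is oxidised at the anode.
E°cell = E°(cathode) − E°(anode) = (+1.33) − (+1.24) = +0.09 V.

+0.09 V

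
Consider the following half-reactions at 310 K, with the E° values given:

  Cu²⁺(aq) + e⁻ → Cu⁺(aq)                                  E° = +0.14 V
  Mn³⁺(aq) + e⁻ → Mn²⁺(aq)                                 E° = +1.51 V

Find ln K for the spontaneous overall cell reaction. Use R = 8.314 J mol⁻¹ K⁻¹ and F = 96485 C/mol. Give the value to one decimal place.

51.3

Cathode: Mn³⁺/Mn²⁺; anode: Cu²⁺/Cu⁺. E°cell = (+1.51) − (+0.14) = +1.37 V, with n = 1.
ΔG° = −nFE° = −RT ln K, so ln K = nFE°/(RT) = (1)(96485)(+1.37) / ((8.314)(310)) = 51.287.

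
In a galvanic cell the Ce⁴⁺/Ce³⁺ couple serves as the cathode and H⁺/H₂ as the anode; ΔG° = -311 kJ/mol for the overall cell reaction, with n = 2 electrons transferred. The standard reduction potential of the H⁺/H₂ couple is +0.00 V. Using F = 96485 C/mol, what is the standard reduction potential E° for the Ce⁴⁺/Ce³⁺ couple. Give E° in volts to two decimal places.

+1.61 V

E°cell = −ΔG°/(nF) = −(-311×10³)/((2)(96485)) = +1.612 V.
Since Ce⁴⁺/Ce³⁺ is the cathode and H⁺/H₂ the anode, E°cell = E°(Ce⁴⁺/Ce³⁺) − E°(H⁺/H₂).
So E°(Ce⁴⁺/Ce³⁺) = E°cell + E°(H⁺/H₂) = +1.612 + (+0.00) = +1.61 V.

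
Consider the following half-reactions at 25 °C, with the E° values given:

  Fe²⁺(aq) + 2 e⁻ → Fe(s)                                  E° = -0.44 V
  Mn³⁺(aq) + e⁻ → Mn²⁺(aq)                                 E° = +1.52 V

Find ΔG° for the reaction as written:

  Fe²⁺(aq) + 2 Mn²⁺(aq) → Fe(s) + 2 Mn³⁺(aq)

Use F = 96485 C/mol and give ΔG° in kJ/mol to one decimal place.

As written, Fe²⁺/Fe is reduced (cathode) and Mn³⁺/Mn²⁺ is oxidised (anode), so E°cell = (-0.44) − (+1.52) = -1.96 V.
Balancing electrons gives n = 2.
ΔG° = −nFE° = −(2)(96485)(-1.96) = 378,221 J = +378.2 kJ/mol.

+378.2 kJ/mol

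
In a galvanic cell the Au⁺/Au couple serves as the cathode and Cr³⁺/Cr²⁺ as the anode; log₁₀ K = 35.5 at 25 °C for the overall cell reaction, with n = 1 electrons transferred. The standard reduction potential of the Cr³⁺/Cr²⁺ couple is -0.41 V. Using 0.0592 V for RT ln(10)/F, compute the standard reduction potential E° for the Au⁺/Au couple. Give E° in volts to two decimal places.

E°cell = (0.0592/n)·log K = (0.0592/1)(35.5) = +2.102 V.
Since Au⁺/Au is the cathode and Cr³⁺/Cr²⁺ the anode, E°cell = E°(Au⁺/Au) − E°(Cr³⁺/Cr²⁺).
So E°(Au⁺/Au) = E°cell + E°(Cr³⁺/Cr²⁺) = +2.102 + (-0.41) = +1.69 V.

+1.69 V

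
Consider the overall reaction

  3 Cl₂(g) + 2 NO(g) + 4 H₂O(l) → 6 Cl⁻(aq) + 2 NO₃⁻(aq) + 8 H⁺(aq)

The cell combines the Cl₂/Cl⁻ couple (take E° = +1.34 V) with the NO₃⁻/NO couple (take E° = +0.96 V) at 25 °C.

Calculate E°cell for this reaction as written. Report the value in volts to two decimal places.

+0.38 V

The Cl₂/Cl⁻ couple has the higher reduction potential, so it is the cathode; NO₃⁻/NO is oxidised at the anode.
E°cell = E°(cathode) − E°(anode) = (+1.34) − (+0.96) = +0.38 V.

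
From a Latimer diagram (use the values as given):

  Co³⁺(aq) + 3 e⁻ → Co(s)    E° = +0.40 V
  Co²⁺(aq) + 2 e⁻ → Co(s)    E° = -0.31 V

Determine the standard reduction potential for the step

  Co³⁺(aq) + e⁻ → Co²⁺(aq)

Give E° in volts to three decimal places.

Sequential free energies add, so n₃E°₃ = n₁E°₁ + n₂E°₂.
With n₃ = 3, and the known step contributing 2×(-0.31) V, the unknown satisfies 1·E° = 3×(+0.40) − 2×(-0.31) = +1.820.
E° = +1.820 / 1 = +1.820 V.

+1.820 V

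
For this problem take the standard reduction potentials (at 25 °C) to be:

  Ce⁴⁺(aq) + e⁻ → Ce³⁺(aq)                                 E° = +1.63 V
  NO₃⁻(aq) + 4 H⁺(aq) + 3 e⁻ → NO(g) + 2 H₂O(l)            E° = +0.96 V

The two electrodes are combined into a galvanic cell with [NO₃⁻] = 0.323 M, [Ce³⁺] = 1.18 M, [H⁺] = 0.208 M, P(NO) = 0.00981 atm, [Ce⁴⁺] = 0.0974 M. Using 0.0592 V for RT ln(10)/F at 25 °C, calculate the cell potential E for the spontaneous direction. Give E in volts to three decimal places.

+0.630 V

Ce⁴⁺/Ce³⁺ is the cathode (higher E°), NO₃⁻/NO the anode: E°cell = +1.63 − (+0.96) = +0.67 V, n = 3.
Overall: 3 Ce⁴⁺(aq) + NO(g) + 2 H₂O(l) → 3 Ce³⁺(aq) + NO₃⁻(aq) + 4 H⁺(aq)
Q = [Ce³⁺]^3·[NO₃⁻]·[H⁺]^4 / ([Ce⁴⁺]^3·P(NO)); log Q = 2.040.
E = E° − (0.0592/n) log Q = +0.67 − (0.0592/3)(2.040) = +0.630 V.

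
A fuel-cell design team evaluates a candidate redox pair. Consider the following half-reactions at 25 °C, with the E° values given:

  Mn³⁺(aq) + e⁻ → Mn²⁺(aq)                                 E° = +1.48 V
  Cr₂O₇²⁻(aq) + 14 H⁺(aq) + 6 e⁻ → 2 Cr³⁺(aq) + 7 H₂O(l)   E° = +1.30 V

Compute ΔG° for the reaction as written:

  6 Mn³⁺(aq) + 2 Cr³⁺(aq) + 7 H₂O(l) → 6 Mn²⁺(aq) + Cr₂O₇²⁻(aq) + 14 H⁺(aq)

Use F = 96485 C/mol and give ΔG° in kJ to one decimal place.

-104.2 kJ

As written, Mn³⁺/Mn²⁺ is reduced (cathode) and Cr₂O₇²⁻/Cr³⁺ is oxidised (anode), so E°cell = (+1.48) − (+1.30) = +0.18 V.
Balancing electrons gives n = 6.
ΔG° = −nFE° = −(6)(96485)(+0.18) = -104,204 J = -104.2 kJ.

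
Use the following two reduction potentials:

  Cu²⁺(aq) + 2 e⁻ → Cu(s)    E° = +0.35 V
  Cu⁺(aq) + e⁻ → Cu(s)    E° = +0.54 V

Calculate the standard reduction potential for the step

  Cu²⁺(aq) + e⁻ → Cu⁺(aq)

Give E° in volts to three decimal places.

Sequential free energies add, so n₃E°₃ = n₁E°₁ + n₂E°₂.
With n₃ = 2, and the known step contributing 1×(+0.54) V, the unknown satisfies 1·E° = 2×(+0.35) − 1×(+0.54) = +0.160.
E° = +0.160 / 1 = +0.160 V.

+0.160 V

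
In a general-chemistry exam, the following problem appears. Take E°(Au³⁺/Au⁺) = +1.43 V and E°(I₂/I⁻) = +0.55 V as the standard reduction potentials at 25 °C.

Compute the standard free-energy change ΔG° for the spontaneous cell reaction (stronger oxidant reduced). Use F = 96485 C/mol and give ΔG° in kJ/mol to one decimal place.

-169.8 kJ/mol

Au³⁺/Au⁺ (E° = +1.43 V) is the cathode; I₂/I⁻ (E° = +0.55 V) is the anode, so E°cell = +0.88 V.
Balancing electrons gives n = 2 (lcm of 2 and 2).
ΔG° = −nFE° = −(2)(96485)(+0.88) = -169,814 J = -169.8 kJ/mol.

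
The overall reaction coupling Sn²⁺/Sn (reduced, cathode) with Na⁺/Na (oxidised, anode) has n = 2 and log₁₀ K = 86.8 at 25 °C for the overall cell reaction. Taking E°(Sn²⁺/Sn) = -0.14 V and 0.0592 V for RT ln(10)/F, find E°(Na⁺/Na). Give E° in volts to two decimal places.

-2.71 V

E°cell = (0.0592/n)·log K = (0.0592/2)(86.8) = +2.569 V.
Since Sn²⁺/Sn is the cathode and Na⁺/Na the anode, E°cell = E°(Sn²⁺/Sn) − E°(Na⁺/Na).
So E°(Na⁺/Na) = E°(Sn²⁺/Sn) − E°cell = (-0.14) − (+2.569) = -2.71 V.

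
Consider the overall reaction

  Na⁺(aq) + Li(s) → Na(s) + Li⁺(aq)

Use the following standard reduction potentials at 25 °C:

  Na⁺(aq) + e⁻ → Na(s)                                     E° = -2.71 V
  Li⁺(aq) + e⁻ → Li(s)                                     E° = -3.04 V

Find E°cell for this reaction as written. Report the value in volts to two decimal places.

+0.33 V

The Na⁺/Na couple has the higher reduction potential, so it is the cathode; Li⁺/Li is oxidised at the anode.
E°cell = E°(cathode) − E°(anode) = (-2.71) − (-3.04) = +0.33 V.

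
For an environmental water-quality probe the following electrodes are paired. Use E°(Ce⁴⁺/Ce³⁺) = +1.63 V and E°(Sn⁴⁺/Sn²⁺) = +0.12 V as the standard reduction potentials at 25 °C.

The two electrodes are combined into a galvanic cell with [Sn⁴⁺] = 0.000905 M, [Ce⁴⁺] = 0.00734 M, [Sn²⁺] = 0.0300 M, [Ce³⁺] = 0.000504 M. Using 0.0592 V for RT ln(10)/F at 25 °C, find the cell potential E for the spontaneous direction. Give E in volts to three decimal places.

Ce⁴⁺/Ce³⁺ is the cathode (higher E°), Sn⁴⁺/Sn²⁺ the anode: E°cell = +1.63 − (+0.12) = +1.51 V, n = 2.
Overall: 2 Ce⁴⁺(aq) + Sn²⁺(aq) → 2 Ce³⁺(aq) + Sn⁴⁺(aq)
Q = [Ce³⁺]^2·[Sn⁴⁺] / ([Ce⁴⁺]^2·[Sn²⁺]); log Q = -3.847.
E = E° − (0.0592/n) log Q = +1.51 − (0.0592/2)(-3.847) = +1.624 V.

+1.624 V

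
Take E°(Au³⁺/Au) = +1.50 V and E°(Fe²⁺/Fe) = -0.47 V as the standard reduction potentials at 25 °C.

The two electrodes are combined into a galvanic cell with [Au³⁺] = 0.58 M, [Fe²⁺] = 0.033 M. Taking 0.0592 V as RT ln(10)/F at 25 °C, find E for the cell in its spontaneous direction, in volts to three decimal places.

Au³⁺/Au is the cathode (higher E°), Fe²⁺/Fe the anode: E°cell = +1.50 − (-0.47) = +1.97 V, n = 6.
Overall: 2 Au³⁺(aq) + 3 Fe(s) → 2 Au(s) + 3 Fe²⁺(aq)
Q = [Fe²⁺]^3 / ([Au³⁺]^2); log Q = -3.971.
E = E° − (0.0592/n) log Q = +1.97 − (0.0592/6)(-3.971) = +2.009 V.

+2.009 V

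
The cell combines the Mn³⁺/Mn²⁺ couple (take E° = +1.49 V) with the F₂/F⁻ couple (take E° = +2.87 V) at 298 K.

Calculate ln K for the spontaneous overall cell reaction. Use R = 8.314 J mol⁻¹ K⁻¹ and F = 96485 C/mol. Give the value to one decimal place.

Cathode: F₂/F⁻; anode: Mn³⁺/Mn²⁺. E°cell = (+2.87) − (+1.49) = +1.38 V, with n = 2.
ΔG° = −nFE° = −RT ln K, so ln K = nFE°/(RT) = (2)(96485)(+1.38) / ((8.314)(298)) = 107.484.

107.5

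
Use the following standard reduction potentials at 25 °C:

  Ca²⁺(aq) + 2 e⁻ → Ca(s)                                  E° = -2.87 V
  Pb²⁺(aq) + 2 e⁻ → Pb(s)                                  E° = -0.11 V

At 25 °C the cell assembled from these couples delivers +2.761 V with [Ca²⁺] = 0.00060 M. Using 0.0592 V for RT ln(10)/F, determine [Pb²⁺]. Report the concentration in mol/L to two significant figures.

Pb²⁺/Pb is the cathode, Ca²⁺/Ca the anode: E°cell = +2.76 V, n = 2.
Overall reaction: Pb²⁺(aq) + Ca(s) → Pb(s) + Ca²⁺(aq); Q = [Ca²⁺]^1/[Pb²⁺]^1.
From E = E° − (0.0592/n) log Q: log Q = (E° − E)·n/0.0592 = (+2.76 − (+2.761))·2/0.0592 = -0.0338.
So 1·log[Pb²⁺] = 1·log(0.0006) − log Q = -3.2218 − (-0.0338) = -3.1880; [Pb²⁺] = 10^(-3.1880) ≈ 0.00065 M.

0.00065 M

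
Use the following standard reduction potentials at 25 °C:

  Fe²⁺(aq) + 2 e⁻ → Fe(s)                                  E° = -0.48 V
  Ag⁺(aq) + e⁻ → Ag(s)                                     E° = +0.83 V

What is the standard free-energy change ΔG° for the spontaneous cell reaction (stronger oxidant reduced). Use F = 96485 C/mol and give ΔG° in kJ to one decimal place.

Ag⁺/Ag (E° = +0.83 V) is the cathode; Fe²⁺/Fe (E° = -0.48 V) is the anode, so E°cell = +1.31 V.
Balancing electrons gives n = 2 (lcm of 1 and 2).
ΔG° = −nFE° = −(2)(96485)(+1.31) = -252,791 J = -252.8 kJ.

-252.8 kJ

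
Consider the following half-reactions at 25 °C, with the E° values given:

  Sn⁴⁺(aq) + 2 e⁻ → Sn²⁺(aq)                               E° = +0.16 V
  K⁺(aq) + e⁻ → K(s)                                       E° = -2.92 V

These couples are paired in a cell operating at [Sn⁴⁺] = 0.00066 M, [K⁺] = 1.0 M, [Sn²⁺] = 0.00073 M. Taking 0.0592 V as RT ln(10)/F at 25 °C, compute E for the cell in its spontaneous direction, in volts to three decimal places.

Sn⁴⁺/Sn²⁺ is the cathode (higher E°), K⁺/K the anode: E°cell = +0.16 − (-2.92) = +3.08 V, n = 2.
Overall: Sn⁴⁺(aq) + 2 K(s) → Sn²⁺(aq) + 2 K⁺(aq)
Q = [Sn²⁺]·[K⁺]^2 / ([Sn⁴⁺]); log Q = 0.044.
E = E° − (0.0592/n) log Q = +3.08 − (0.0592/2)(0.044) = +3.079 V.

+3.079 V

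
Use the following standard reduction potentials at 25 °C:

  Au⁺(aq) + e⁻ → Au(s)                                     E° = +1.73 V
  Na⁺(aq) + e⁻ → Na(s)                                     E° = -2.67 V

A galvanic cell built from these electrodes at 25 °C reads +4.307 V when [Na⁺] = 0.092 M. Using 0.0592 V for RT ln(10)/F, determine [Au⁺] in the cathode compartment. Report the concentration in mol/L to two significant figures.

0.0025 M

Au⁺/Au is the cathode, Na⁺/Na the anode: E°cell = +4.40 V, n = 1.
Overall reaction: Au⁺(aq) + Na(s) → Au(s) + Na⁺(aq); Q = [Na⁺]^1/[Au⁺]^1.
From E = E° − (0.0592/n) log Q: log Q = (E° − E)·n/0.0592 = (+4.40 − (+4.307))·1/0.0592 = 1.5709.
So 1·log[Au⁺] = 1·log(0.092) − log Q = -1.0362 − (1.5709) = -2.6071; [Au⁺] = 10^(-2.6071) ≈ 0.0025 M.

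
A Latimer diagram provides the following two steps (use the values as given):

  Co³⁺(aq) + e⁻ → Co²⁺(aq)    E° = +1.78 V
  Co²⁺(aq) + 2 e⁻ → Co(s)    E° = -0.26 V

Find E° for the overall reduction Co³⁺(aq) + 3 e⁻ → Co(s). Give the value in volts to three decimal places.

+0.420 V

Standard free energies of sequential steps add: ΔG°₃ = ΔG°₁ + ΔG°₂, so n₃E°₃ = n₁E°₁ + n₂E°₂.
E°₃ = (1×+1.78 + 2×-0.26) / 3 = (+1.260) / 3 = +0.420 V.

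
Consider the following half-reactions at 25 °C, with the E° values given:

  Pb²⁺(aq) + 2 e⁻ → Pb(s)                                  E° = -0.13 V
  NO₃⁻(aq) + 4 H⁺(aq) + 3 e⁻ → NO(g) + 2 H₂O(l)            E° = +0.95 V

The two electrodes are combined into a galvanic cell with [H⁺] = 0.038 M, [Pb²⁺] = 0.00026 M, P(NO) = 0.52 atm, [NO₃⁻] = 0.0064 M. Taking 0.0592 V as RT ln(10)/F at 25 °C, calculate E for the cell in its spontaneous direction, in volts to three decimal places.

+1.036 V

NO₃⁻/NO is the cathode (higher E°), Pb²⁺/Pb the anode: E°cell = +0.95 − (-0.13) = +1.08 V, n = 6.
Overall: 2 NO₃⁻(aq) + 8 H⁺(aq) + 3 Pb(s) → 2 NO(g) + 4 H₂O(l) + 3 Pb²⁺(aq)
Q = P(NO)^2·[Pb²⁺]^3 / ([NO₃⁻]^2·[H⁺]^8); log Q = 4.426.
E = E° − (0.0592/n) log Q = +1.08 − (0.0592/6)(4.426) = +1.036 V.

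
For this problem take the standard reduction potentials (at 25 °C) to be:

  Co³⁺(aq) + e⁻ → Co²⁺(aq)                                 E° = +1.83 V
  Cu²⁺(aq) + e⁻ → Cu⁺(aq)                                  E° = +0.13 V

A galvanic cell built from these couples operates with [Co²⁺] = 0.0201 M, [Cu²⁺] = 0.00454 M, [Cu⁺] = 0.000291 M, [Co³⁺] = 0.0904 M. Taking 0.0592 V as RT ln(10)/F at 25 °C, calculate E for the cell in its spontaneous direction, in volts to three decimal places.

+1.668 V

Co³⁺/Co²⁺ is the cathode (higher E°), Cu²⁺/Cu⁺ the anode: E°cell = +1.83 − (+0.13) = +1.70 V, n = 1.
Overall: Co³⁺(aq) + Cu⁺(aq) → Co²⁺(aq) + Cu²⁺(aq)
Q = [Co²⁺]·[Cu²⁺] / ([Co³⁺]·[Cu⁺]); log Q = 0.540.
E = E° − (0.0592/n) log Q = +1.70 − (0.0592/1)(0.540) = +1.668 V.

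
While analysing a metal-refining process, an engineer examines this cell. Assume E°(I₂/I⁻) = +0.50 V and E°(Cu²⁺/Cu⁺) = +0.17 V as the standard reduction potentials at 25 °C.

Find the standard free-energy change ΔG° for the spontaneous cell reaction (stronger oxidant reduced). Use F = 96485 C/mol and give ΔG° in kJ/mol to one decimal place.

-63.7 kJ/mol

I₂/I⁻ (E° = +0.50 V) is the cathode; Cu²⁺/Cu⁺ (E° = +0.17 V) is the anode, so E°cell = +0.33 V.
Balancing electrons gives n = 2 (lcm of 2 and 1).
ΔG° = −nFE° = −(2)(96485)(+0.33) = -63,680 J = -63.7 kJ/mol.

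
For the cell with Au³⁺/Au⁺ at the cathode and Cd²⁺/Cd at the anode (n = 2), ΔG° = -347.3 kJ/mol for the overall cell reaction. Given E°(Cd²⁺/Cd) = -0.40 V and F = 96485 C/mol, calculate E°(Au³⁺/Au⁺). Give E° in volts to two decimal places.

E°cell = −ΔG°/(nF) = −(-347.3×10³)/((2)(96485)) = +1.800 V.
Since Au³⁺/Au⁺ is the cathode and Cd²⁺/Cd the anode, E°cell = E°(Au³⁺/Au⁺) − E°(Cd²⁺/Cd).
So E°(Au³⁺/Au⁺) = E°cell + E°(Cd²⁺/Cd) = +1.800 + (-0.40) = +1.40 V.

+1.40 V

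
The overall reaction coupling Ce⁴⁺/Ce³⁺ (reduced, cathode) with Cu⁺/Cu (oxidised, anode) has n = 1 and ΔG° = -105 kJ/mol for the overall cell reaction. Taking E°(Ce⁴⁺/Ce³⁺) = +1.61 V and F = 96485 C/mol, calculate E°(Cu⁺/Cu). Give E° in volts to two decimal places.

+0.52 V

E°cell = −ΔG°/(nF) = −(-105×10³)/((1)(96485)) = +1.088 V.
Since Ce⁴⁺/Ce³⁺ is the cathode and Cu⁺/Cu the anode, E°cell = E°(Ce⁴⁺/Ce³⁺) − E°(Cu⁺/Cu).
So E°(Cu⁺/Cu) = E°(Ce⁴⁺/Ce³⁺) − E°cell = (+1.61) − (+1.088) = +0.52 V.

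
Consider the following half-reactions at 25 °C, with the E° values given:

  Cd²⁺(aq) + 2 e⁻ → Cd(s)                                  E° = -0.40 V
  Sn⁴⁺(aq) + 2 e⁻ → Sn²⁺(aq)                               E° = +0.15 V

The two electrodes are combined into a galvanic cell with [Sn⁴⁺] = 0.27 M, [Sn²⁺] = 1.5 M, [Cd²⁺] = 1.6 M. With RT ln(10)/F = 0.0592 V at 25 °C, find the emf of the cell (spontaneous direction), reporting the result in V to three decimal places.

+0.522 V

Sn⁴⁺/Sn²⁺ is the cathode (higher E°), Cd²⁺/Cd the anode: E°cell = +0.15 − (-0.40) = +0.55 V, n = 2.
Overall: Sn⁴⁺(aq) + Cd(s) → Sn²⁺(aq) + Cd²⁺(aq)
Q = [Sn²⁺]·[Cd²⁺] / ([Sn⁴⁺]); log Q = 0.949.
E = E° − (0.0592/n) log Q = +0.55 − (0.0592/2)(0.949) = +0.522 V.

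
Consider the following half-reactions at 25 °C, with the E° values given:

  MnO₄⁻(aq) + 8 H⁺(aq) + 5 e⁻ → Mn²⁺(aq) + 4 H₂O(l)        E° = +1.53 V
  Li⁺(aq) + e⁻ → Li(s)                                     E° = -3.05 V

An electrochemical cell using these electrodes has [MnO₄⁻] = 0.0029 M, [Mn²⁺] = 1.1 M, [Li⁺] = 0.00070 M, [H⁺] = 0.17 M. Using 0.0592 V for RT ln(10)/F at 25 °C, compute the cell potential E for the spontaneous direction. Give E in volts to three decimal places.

MnO₄⁻/Mn²⁺ is the cathode (higher E°), Li⁺/Li the anode: E°cell = +1.53 − (-3.05) = +4.58 V, n = 5.
Overall: MnO₄⁻(aq) + 8 H⁺(aq) + 5 Li(s) → Mn²⁺(aq) + 4 H₂O(l) + 5 Li⁺(aq)
Q = [Mn²⁺]·[Li⁺]^5 / ([MnO₄⁻]·[H⁺]^8); log Q = -7.039.
E = E° − (0.0592/n) log Q = +4.58 − (0.0592/5)(-7.039) = +4.663 V.

+4.663 V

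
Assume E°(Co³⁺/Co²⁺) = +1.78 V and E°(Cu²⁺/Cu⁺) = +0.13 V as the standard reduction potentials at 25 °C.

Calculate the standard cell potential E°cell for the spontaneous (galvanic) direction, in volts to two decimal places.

The Co³⁺/Co²⁺ couple has the higher reduction potential, so it is the cathode; Cu²⁺/Cu⁺ is oxidised at the anode.
E°cell = E°(cathode) − E°(anode) = (+1.78) − (+0.13) = +1.65 V.
Since E°cell > 0, the reaction is spontaneous under standard conditions.

+1.65 V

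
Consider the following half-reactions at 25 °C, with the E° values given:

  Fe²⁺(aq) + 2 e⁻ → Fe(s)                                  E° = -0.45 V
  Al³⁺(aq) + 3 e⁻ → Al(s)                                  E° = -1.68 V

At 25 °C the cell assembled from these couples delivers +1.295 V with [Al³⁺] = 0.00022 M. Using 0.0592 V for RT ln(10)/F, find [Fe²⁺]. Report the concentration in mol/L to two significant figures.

Fe²⁺/Fe is the cathode, Al³⁺/Al the anode: E°cell = +1.23 V, n = 6.
Overall reaction: 3 Fe²⁺(aq) + 2 Al(s) → 3 Fe(s) + 2 Al³⁺(aq); Q = [Al³⁺]^2/[Fe²⁺]^3.
From E = E° − (0.0592/n) log Q: log Q = (E° − E)·n/0.0592 = (+1.23 − (+1.295))·6/0.0592 = -6.5878.
So 3·log[Fe²⁺] = 2·log(0.00022) − log Q = -7.3152 − (-6.5878) = -0.7274; log[Fe²⁺] = -0.7274 / 3 = -0.2425; [Fe²⁺] = 10^(-0.2425) ≈ 0.57 M.

0.57 M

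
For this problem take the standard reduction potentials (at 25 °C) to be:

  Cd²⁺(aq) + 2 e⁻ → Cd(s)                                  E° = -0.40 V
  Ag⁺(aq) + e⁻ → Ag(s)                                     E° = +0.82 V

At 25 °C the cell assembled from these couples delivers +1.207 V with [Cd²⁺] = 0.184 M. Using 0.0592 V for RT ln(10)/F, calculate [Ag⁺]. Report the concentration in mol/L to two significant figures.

0.26 M

Ag⁺/Ag is the cathode, Cd²⁺/Cd the anode: E°cell = +1.22 V, n = 2.
Overall reaction: 2 Ag⁺(aq) + Cd(s) → 2 Ag(s) + Cd²⁺(aq); Q = [Cd²⁺]^1/[Ag⁺]^2.
From E = E° − (0.0592/n) log Q: log Q = (E° − E)·n/0.0592 = (+1.22 − (+1.207))·2/0.0592 = 0.4392.
So 2·log[Ag⁺] = 1·log(0.184) − log Q = -0.7352 − (0.4392) = -1.1744; log[Ag⁺] = -1.1744 / 2 = -0.5872; [Ag⁺] = 10^(-0.5872) ≈ 0.26 M.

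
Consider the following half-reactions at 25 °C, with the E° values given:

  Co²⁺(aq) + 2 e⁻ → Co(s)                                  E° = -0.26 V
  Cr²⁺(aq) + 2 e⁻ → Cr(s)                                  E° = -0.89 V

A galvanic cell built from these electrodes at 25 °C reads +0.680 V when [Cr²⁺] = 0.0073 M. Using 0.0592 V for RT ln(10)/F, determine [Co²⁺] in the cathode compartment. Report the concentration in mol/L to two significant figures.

0.36 M

Co²⁺/Co is the cathode, Cr²⁺/Cr the anode: E°cell = +0.63 V, n = 2.
Overall reaction: Co²⁺(aq) + Cr(s) → Co(s) + Cr²⁺(aq); Q = [Cr²⁺]^1/[Co²⁺]^1.
From E = E° − (0.0592/n) log Q: log Q = (E° − E)·n/0.0592 = (+0.63 − (+0.680))·2/0.0592 = -1.6892.
So 1·log[Co²⁺] = 1·log(0.0073) − log Q = -2.1367 − (-1.6892) = -0.4475; [Co²⁺] = 10^(-0.4475) ≈ 0.36 M.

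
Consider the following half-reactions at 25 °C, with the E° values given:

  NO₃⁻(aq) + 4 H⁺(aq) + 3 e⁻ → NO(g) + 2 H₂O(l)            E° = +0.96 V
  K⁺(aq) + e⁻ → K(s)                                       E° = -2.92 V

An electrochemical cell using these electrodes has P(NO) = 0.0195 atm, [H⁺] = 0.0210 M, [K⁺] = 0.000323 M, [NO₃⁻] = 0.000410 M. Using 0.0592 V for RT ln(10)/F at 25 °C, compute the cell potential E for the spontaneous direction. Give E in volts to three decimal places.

NO₃⁻/NO is the cathode (higher E°), K⁺/K the anode: E°cell = +0.96 − (-2.92) = +3.88 V, n = 3.
Overall: NO₃⁻(aq) + 4 H⁺(aq) + 3 K(s) → NO(g) + 2 H₂O(l) + 3 K⁺(aq)
Q = P(NO)·[K⁺]^3 / ([NO₃⁻]·[H⁺]^4); log Q = -2.084.
E = E° − (0.0592/n) log Q = +3.88 − (0.0592/3)(-2.084) = +3.921 V.

+3.921 V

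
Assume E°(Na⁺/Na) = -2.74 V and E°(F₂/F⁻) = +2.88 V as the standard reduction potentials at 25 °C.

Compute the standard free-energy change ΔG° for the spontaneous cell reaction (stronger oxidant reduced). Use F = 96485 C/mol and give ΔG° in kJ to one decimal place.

F₂/F⁻ (E° = +2.88 V) is the cathode; Na⁺/Na (E° = -2.74 V) is the anode, so E°cell = +5.62 V.
Balancing electrons gives n = 2 (lcm of 2 and 1).
ΔG° = −nFE° = −(2)(96485)(+5.62) = -1,084,491 J = -1084.5 kJ.

-1084.5 kJ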